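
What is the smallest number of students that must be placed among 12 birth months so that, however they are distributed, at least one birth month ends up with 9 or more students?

With 96 students one could put exactly 8 in each of the 12 birth months, and no birth month would reach 9.
By pigeonhole, one more student must land in a birth month that already has 8, giving it 9.
So 12 × 8 + 1 = 97 students are required.

97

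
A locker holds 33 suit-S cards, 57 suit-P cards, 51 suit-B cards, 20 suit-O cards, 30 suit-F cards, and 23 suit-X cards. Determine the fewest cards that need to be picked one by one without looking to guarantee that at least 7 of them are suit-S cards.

In the worst case for collecting suit-S cards, every non-suit-S card comes out first.
There are 57 + 51 + 20 + 30 + 23 = 181 non-suit-S cards altogether.
After those, each further card must be suit-S, so 181 + 7 = 188 draws guarantee 7 suit-S cards.

188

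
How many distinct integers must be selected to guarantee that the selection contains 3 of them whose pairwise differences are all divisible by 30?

61

Integers whose pairwise differences are multiples of 30 are exactly those sharing a remainder mod 30. The 30 residue classes mod 30 are the pigeonholes.
With 60 integers one could put 2 in each residue class and have no class reach 3.
The 61st integer pushes some class to 3, so 30·2 + 1 = 61.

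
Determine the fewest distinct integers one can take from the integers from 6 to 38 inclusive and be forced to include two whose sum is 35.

A set avoiding the sum 35 can contain at most one of each pair {x, 35−x}, plus the 9 elements whose complement lies outside the range.
The integers 18, …, 38 (21 of them) are such a set: any two sum to at least 18+19 = 37 > 35.
Any 22nd integer completes one of the 12 pairs, so 22 choices force a sum of 35.

22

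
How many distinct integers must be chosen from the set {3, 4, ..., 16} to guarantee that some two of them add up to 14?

A set avoiding the sum 14 can contain at most one of each pair {x, 14−x}, plus the 6 elements whose complement lies outside the range or equal to its own complement.
The integers 7, …, 16 (10 of them) are such a set: any two sum to at least 7+8 = 15 > 14.
Any 11th integer completes one of the 4 pairs, so 11 choices force a sum of 14.

11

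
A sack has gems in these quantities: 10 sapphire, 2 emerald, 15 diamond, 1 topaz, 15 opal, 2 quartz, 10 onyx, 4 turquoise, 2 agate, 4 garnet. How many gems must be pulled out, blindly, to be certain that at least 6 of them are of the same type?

Put each drawn gem into a box by type. The largest draw with every box below 6 takes min(count, 5) from each type; types with fewer than 5 contribute all they have.
Σ min(cᵢ, 5) = 5 + 2 + 5 + 1 + 5 + 2 + 5 + 4 + 2 + 4 = 35.
Draw number 35 + 1 = 36 must push one box to 6.

36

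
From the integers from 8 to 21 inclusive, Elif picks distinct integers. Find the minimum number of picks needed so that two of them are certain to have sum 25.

10

Group the elements by complementary pair {x, 25−x}: {8,17}, {9,16}, {10,15}, …, giving 5 two-element pairs and 4 integers whose partner 25−x falls outside [8,21].
Pigeonhole: treating each of those 9 groups as a pigeonhole, one can pick one integer per group — 9 integers — with no two summing to 25.
The 10th integer lands in an occupied pair, forcing a sum of 25.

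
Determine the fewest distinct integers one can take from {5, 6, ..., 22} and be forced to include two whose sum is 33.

A set avoiding the sum 33 can contain at most one of each pair {x, 33−x}, plus the 6 elements whose complement lies outside the range.
The integers 5, …, 16 (12 of them) are such a set: any two sum to at least 5+6 = 11 and at most 15+16 = 31 < 33.
Pigeonhole: any 13th integer completes one of the 6 pairs, so 13 choices force a sum of 33.

13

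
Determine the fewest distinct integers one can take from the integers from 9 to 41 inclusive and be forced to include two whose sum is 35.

Group the elements by complementary pair {x, 35−x}: {9,26}, {10,25}, {11,24}, …, giving 9 two-element pairs and 15 integers whose partner 35−x falls outside [9,41].
Treating each of those 24 groups as a pigeonhole, one can pick one integer per group — 24 integers — with no two summing to 35.
The 25th integer lands in an occupied pair, forcing a sum of 35.

25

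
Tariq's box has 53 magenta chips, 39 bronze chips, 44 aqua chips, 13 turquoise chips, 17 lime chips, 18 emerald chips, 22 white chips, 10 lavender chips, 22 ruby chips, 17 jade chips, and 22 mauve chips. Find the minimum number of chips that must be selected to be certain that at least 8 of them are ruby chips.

263

In the worst case for collecting ruby chips, every non-ruby chip comes out first.
There are 53 + 39 + 44 + 13 + 17 + 18 + 22 + 10 + 17 + 22 = 255 non-ruby chips altogether.
After those, each further chip must be ruby, so 255 + 8 = 263 draws guarantee 8 ruby chips.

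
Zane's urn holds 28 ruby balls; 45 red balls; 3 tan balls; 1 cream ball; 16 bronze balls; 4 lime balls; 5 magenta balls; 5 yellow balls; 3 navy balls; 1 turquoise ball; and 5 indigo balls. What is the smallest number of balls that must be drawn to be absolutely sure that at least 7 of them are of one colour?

An adversary could hand out at most 6 balls per colour (8 colours run out sooner): 6 + 6 + 3 + 1 + 6 + 4 + 5 + 5 + 3 + 1 + 5 = 45 balls and still no colour has 7.
By pigeonhole, one more ball lands in a colour already at 6, so 46 draws are enough and 45 are not.

46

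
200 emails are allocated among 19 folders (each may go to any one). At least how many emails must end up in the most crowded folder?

The 19 folders are the holes and the 200 emails are the pigeons.
If every folder held at most 10 emails, the total would be at most 19 × 10 = 190, which is less than 200.
So some folder holds at least ⌈200/19⌉ = 11 emails.

11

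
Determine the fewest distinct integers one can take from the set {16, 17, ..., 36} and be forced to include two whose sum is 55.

Two chosen integers sum to 55 exactly when both halves of some pair {x, 55−x} with 19 ≤ x ≤ 55−x ≤ 36 are chosen — 9 such pairs.
The remaining 3 elements (those with no distinct partner in range) can never complete a 55-sum, so the worst case takes all of them and one from each pair: 3 + 9 = 12.
The 13th integer has to be the second member of some pair, so 12 + 1 = 13.

13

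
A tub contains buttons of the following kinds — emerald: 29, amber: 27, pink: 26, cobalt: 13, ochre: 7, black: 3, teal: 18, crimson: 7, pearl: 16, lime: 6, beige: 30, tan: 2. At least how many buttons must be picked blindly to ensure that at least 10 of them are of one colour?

89

An adversary could hand out at most 9 buttons per colour (5 colours run out sooner): 9 + 9 + 9 + 9 + 7 + 3 + 9 + 7 + 9 + 6 + 9 + 2 = 88 buttons and still no colour has 10.
Pigeonhole: one more button lands in a colour already at 9, so 89 draws are enough and 88 are not.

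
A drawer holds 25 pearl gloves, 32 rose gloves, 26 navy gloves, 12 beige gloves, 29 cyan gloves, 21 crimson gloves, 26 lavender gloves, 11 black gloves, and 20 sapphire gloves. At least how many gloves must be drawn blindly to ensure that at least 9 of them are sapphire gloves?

In the worst case for collecting sapphire gloves, every non-sapphire glove comes out first.
There are 25 + 32 + 26 + 12 + 29 + 21 + 26 + 11 = 182 non-sapphire gloves altogether.
After those, each further glove must be sapphire, so 182 + 9 = 191 draws guarantee 9 sapphire gloves.

191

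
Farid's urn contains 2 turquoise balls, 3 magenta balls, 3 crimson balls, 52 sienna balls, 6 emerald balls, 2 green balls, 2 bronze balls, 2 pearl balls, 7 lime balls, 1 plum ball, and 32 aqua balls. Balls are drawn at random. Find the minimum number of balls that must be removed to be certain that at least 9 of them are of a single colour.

Pigeonhole: put each drawn ball into a box by colour. The largest draw with every box below 9 takes min(count, 8) from each colour; colours with fewer than 8 contribute all they have.
Σ min(cᵢ, 8) = 2 + 3 + 3 + 8 + 6 + 2 + 2 + 2 + 7 + 1 + 8 = 44.
Draw number 44 + 1 = 45 must push one box to 9.

45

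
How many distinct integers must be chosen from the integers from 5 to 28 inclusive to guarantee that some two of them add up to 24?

18

A set avoiding the sum 24 can contain at most one of each pair {x, 24−x}, plus the 10 elements whose complement lies outside the range or equal to its own complement.
The integers 12, …, 28 (17 of them) are such a set: any two sum to at least 12+13 = 25 > 24.
Any 18th integer completes one of the 7 pairs, so 18 choices force a sum of 24.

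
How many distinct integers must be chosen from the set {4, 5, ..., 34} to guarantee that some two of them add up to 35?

18

Group the elements by complementary pair {x, 35−x}: {4,31}, {5,30}, {6,29}, …, giving 14 two-element pairs and 3 integers whose partner 35−x falls outside [4,34].
Pigeonhole: treating each of those 17 groups as a pigeonhole, one can pick one integer per group — 17 integers — with no two summing to 35.
The 18th integer lands in an occupied pair, forcing a sum of 35.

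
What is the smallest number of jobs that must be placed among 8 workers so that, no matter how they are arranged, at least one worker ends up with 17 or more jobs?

129

With 128 jobs one could put exactly 16 in each of the 8 workers, and no worker would reach 17.
One more job must land in a worker that already has 16, giving it 17.
So 8 × 16 + 1 = 129 jobs are required.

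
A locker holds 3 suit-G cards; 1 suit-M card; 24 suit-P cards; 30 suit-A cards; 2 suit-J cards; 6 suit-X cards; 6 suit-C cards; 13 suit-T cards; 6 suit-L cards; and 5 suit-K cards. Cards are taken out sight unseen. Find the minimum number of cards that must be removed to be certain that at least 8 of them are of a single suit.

51

An adversary could hand out at most 7 cards per suit (7 suits run out sooner): 3 + 1 + 7 + 7 + 2 + 6 + 6 + 7 + 6 + 5 = 50 cards and still no suit has 8.
By the pigeonhole principle, one more card lands in a suit already at 7, so 51 draws are enough and 50 are not.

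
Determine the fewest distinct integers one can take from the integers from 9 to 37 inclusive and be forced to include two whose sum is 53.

A set avoiding the sum 53 can contain at most one of each pair {x, 53−x}, plus the 7 elements whose complement lies outside the range.
The integers 9, …, 26 (18 of them) are such a set: any two sum to at least 9+10 = 19 and at most 25+26 = 51 < 53.
Any 19th integer completes one of the 11 pairs, so 19 choices force a sum of 53.

19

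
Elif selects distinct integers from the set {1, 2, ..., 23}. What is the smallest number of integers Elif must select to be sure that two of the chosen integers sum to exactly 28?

Two chosen integers sum to 28 exactly when both halves of some pair {x, 28−x} with 5 ≤ x ≤ 28−x ≤ 23 are chosen — 9 such pairs.
The remaining 5 elements (those with no distinct partner in range) can never complete a 28-sum, so the worst case takes all of them and one from each pair: 5 + 9 = 14.
By the pigeonhole principle, the 15th integer has to be the second member of some pair, so 14 + 1 = 15.

15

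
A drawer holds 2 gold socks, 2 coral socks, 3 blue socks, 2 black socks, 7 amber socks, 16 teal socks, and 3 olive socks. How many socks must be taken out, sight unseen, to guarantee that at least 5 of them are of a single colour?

21

An adversary could hand out at most 4 socks per colour (5 colours run out sooner): 2 + 2 + 3 + 2 + 4 + 4 + 3 = 20 socks and still no colour has 5.
By the pigeonhole principle, one more sock lands in a colour already at 4, so 21 draws are enough and 20 are not.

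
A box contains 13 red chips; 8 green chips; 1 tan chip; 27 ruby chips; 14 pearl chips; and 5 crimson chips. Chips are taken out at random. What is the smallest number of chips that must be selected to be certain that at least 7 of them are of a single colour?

Pigeonhole: the 6 colours are the holes; the chips drawn are the pigeons.
To avoid 7 of any one colour, the worst case takes at most 6 of each colour, or every chip of a colour that has fewer than 6.
That gives 6 + 6 + 1 + 6 + 6 + 5 = 30 chips with no colour reaching 7.
The next chip forces some colour to 7, so 30 + 1 = 31.

31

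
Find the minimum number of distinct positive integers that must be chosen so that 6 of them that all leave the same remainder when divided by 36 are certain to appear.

The 36 residue classes mod 36 are the pigeonholes.
With 180 integers one could put 5 in each residue class and have no class reach 6.
The 181st integer pushes some class to 6, so 36·5 + 1 = 181.

181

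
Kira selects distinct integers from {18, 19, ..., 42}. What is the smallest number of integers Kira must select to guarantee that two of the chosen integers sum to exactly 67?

Two chosen integers sum to 67 exactly when both halves of some pair {x, 67−x} with 25 ≤ x ≤ 67−x ≤ 42 are chosen — 9 such pairs.
The remaining 7 elements (those with no distinct partner in range) can never complete a 67-sum, so the worst case takes all of them and one from each pair: 7 + 9 = 16.
Pigeonhole: the 17th integer has to be the second member of some pair, so 16 + 1 = 17.

17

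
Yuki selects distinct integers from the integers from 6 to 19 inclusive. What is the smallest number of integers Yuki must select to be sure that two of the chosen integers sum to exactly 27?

Group the elements by complementary pair {x, 27−x}: {8,19}, {9,18}, {10,17}, …, giving 6 two-element pairs and 2 integers whose partner 27−x falls outside [6,19].
Treating each of those 8 groups as a pigeonhole, one can pick one integer per group — 8 integers — with no two summing to 27.
The 9th integer lands in an occupied pair, forcing a sum of 27.

9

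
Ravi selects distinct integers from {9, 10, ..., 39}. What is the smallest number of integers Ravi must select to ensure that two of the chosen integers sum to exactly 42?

20

Group the elements by complementary pair {x, 42−x}: {9,33}, {10,32}, {11,31}, …, giving 12 two-element pairs; the single value 21 (it cannot pair with itself since the integers are distinct); and 6 integers whose partner 42−x falls outside [9,39].
Treating each of those 19 groups as a pigeonhole, one can pick one integer per group — 19 integers — with no two summing to 42.
The 20th integer lands in an occupied pair, forcing a sum of 42.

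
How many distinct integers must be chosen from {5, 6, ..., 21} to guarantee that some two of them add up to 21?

12

A set avoiding the sum 21 can contain at most one of each pair {x, 21−x}, plus the 5 elements whose complement lies outside the range.
The integers 11, …, 21 (11 of them) are such a set: any two sum to at least 11+12 = 23 > 21.
By the pigeonhole principle, any 12th integer completes one of the 6 pairs, so 12 choices force a sum of 21.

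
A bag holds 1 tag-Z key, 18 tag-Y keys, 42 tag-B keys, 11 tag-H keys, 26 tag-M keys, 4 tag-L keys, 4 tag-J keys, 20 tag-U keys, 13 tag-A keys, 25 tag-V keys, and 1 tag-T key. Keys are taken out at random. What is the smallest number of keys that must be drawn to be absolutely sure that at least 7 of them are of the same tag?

53

Put each drawn key into a box by tag. The largest draw with every box below 7 takes min(count, 6) from each tag; tags with fewer than 6 contribute all they have.
Σ min(cᵢ, 6) = 1 + 6 + 6 + 6 + 6 + 4 + 4 + 6 + 6 + 6 + 1 = 52.
Draw number 52 + 1 = 53 must push one box to 7.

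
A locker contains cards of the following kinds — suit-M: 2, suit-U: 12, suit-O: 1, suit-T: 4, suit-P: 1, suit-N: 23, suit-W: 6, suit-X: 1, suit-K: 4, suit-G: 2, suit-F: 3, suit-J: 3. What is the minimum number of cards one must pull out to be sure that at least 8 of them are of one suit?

The 12 suits are the holes; the cards drawn are the pigeons.
To avoid 8 of any one suit, the worst case takes at most 7 of each suit, or every card of a suit that has fewer than 7.
That gives 2 + 7 + 1 + 4 + 1 + 7 + 6 + 1 + 4 + 2 + 3 + 3 = 41 cards with no suit reaching 8.
The next card forces some suit to 8, so 41 + 1 = 42.

42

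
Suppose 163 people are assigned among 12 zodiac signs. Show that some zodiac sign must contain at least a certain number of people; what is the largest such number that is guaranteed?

The 12 zodiac signs are the holes and the 163 people are the pigeons.
If every zodiac sign held at most 13 people, the total would be at most 12 × 13 = 156, which is less than 163.
So some zodiac sign holds at least ⌈163/12⌉ = 14 people.

14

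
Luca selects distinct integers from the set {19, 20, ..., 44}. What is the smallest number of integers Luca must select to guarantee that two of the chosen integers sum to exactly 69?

17

Two chosen integers sum to 69 exactly when both halves of some pair {x, 69−x} with 25 ≤ x ≤ 69−x ≤ 44 are chosen — 10 such pairs.
The remaining 6 elements (those with no distinct partner in range) can never complete a 69-sum, so the worst case takes all of them and one from each pair: 6 + 10 = 16.
The 17th integer has to be the second member of some pair, so 16 + 1 = 17.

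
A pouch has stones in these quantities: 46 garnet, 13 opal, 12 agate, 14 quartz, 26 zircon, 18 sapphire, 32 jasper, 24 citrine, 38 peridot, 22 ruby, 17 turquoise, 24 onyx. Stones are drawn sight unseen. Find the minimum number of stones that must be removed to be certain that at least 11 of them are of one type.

121

An adversary could hand out at most 10 stones per type: 10 + 10 + 10 + 10 + 10 + 10 + 10 + 10 + 10 + 10 + 10 + 10 = 120 stones and still no type has 11.
One more stone lands in a type already at 10, so 121 draws are enough and 120 are not.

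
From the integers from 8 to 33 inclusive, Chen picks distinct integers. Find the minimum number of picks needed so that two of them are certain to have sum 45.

Two chosen integers sum to 45 exactly when both halves of some pair {x, 45−x} with 12 ≤ x ≤ 45−x ≤ 33 are chosen — 11 such pairs.
The remaining 4 elements (those with no distinct partner in range) can never complete a 45-sum, so the worst case takes all of them and one from each pair: 4 + 11 = 15.
The 16th integer has to be the second member of some pair, so 15 + 1 = 16.

16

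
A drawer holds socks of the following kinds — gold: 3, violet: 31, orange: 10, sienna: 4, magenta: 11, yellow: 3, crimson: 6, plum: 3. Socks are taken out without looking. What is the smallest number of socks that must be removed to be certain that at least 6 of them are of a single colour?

34

An adversary could hand out at most 5 socks per colour (4 colours run out sooner): 3 + 5 + 5 + 4 + 5 + 3 + 5 + 3 = 33 socks and still no colour has 6.
One more sock lands in a colour already at 5, so 34 draws are enough and 33 are not.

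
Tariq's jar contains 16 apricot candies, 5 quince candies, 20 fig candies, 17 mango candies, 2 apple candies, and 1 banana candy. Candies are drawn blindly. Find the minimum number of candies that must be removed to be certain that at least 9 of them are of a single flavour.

By the pigeonhole principle, the 6 flavours are the holes; the candies drawn are the pigeons.
To avoid 9 of any one flavour, the worst case takes at most 8 of each flavour, or every candy of a flavour that has fewer than 8.
That gives 8 + 5 + 8 + 8 + 2 + 1 = 32 candies with no flavour reaching 9.
The next candy forces some flavour to 9, so 32 + 1 = 33.

33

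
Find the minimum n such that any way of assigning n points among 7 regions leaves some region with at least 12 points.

78

With 77 points one could put exactly 11 in each of the 7 regions, and no region would reach 12.
By pigeonhole, one more point must land in a region that already has 11, giving it 12.
So 7 × 11 + 1 = 78 points are required.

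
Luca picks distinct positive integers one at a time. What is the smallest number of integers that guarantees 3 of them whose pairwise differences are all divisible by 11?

23

Integers whose pairwise differences are multiples of 11 are exactly those sharing a remainder mod 11. Pigeonhole: the 11 residue classes mod 11 are the pigeonholes.
With 22 integers one could put 2 in each residue class and have no class reach 3.
The 23rd integer pushes some class to 3, so 11·2 + 1 = 23.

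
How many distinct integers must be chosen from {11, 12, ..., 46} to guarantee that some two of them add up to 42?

Group the elements by complementary pair {x, 42−x}: {11,31}, {12,30}, {13,29}, …, giving 10 two-element pairs, the single value 21 (it cannot pair with itself since the integers are distinct), and 15 integers whose partner 42−x falls outside [11,46].
Pigeonhole: treating each of those 26 groups as a pigeonhole, one can pick one integer per group — 26 integers — with no two summing to 42.
The 27th integer lands in an occupied pair, forcing a sum of 42.

27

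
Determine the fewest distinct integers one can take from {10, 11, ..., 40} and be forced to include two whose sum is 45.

19

Two chosen integers sum to 45 exactly when both halves of some pair {x, 45−x} with 10 ≤ x ≤ 45−x ≤ 35 are chosen — 13 such pairs.
The remaining 5 elements (those with no distinct partner in range) can never complete a 45-sum, so the worst case takes all of them and one from each pair: 5 + 13 = 18.
Pigeonhole: the 19th integer has to be the second member of some pair, so 18 + 1 = 19.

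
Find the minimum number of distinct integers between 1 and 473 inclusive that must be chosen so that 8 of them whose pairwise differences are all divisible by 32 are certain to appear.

Integers whose pairwise differences are multiples of 32 are exactly those sharing a remainder mod 32. The 32 residue classes mod 32 are the pigeonholes.
With 224 integers one could put 7 in each residue class and have no class reach 8.
The 225th integer pushes some class to 8, so 32·7 + 1 = 225.

225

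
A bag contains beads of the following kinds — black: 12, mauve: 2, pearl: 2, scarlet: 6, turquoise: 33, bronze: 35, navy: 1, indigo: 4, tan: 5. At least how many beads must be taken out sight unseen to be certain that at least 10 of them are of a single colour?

The 9 colours are the holes; the beads drawn are the pigeons.
To avoid 10 of any one colour, the worst case takes at most 9 of each colour, or every bead of a colour that has fewer than 9.
That gives 9 + 2 + 2 + 6 + 9 + 9 + 1 + 4 + 5 = 47 beads with no colour reaching 10.
The next bead forces some colour to 10, so 47 + 1 = 48.

48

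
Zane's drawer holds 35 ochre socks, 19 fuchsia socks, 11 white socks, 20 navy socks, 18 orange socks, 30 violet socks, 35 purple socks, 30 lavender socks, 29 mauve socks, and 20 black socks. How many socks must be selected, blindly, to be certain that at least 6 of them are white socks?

In the worst case for collecting white socks, every non-white sock comes out first.
There are 35 + 19 + 20 + 18 + 30 + 35 + 30 + 29 + 20 = 236 non-white socks altogether.
After those, each further sock must be white, so 236 + 6 = 242 draws guarantee 6 white socks.

242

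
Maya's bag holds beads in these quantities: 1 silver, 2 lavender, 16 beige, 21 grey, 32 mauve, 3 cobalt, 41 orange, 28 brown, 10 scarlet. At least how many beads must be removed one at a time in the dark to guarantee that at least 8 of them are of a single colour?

An adversary could hand out at most 7 beads per colour (silver, lavender, cobalt run out sooner): 1 + 2 + 7 + 7 + 7 + 3 + 7 + 7 + 7 = 48 beads and still no colour has 8.
One more bead lands in a colour already at 7, so 49 draws are enough and 48 are not.

49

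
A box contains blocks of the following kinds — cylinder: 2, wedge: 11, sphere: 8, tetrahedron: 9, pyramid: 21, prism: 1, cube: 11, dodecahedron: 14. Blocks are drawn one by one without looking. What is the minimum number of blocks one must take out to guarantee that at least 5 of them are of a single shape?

28

Put each drawn block into a box by shape. The largest draw with every box below 5 takes min(count, 4) from each shape; shapes with fewer than 4 contribute all they have.
Σ min(cᵢ, 4) = 2 + 4 + 4 + 4 + 4 + 1 + 4 + 4 = 27.
Draw number 27 + 1 = 28 must push one box to 5.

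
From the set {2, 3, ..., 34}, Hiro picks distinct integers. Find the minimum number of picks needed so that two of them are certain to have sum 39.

Group the elements by complementary pair {x, 39−x}: {5,34}, {6,33}, {7,32}, …, giving 15 two-element pairs and 3 integers whose partner 39−x falls outside [2,34].
Treating each of those 18 groups as a pigeonhole, one can pick one integer per group — 18 integers — with no two summing to 39.
The 19th integer lands in an occupied pair, forcing a sum of 39.

19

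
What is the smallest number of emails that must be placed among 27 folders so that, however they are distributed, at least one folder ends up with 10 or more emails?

With 243 emails one could put exactly 9 in each of the 27 folders, and no folder would reach 10.
One more email must land in a folder that already has 9, giving it 10.
So 27 × 9 + 1 = 244 emails are required.

244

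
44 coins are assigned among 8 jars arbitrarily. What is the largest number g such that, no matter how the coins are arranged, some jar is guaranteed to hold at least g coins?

By the pigeonhole principle, the 8 jars are the holes and the 44 coins are the pigeons.
If every jar held at most 5 coins, the total would be at most 8 × 5 = 40, which is less than 44.
So some jar holds at least ⌈44/8⌉ = 6 coins.

6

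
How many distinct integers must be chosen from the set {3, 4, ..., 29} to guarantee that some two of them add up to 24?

19

Two chosen integers sum to 24 exactly when both halves of some pair {x, 24−x} with 3 ≤ x ≤ 24−x ≤ 21 are chosen — 9 such pairs.
The remaining 9 elements (those with no distinct partner in range) can never complete a 24-sum, so the worst case takes all of them and one from each pair: 9 + 9 = 18.
By pigeonhole, the 19th integer has to be the second member of some pair, so 18 + 1 = 19.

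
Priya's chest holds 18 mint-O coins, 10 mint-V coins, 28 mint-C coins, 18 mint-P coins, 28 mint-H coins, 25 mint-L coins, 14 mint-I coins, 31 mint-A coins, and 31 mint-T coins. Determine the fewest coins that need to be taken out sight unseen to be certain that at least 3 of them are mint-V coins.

196

In the worst case for collecting mint-V coins, every non-mint-V coin comes out first.
There are 18 + 28 + 18 + 28 + 25 + 14 + 31 + 31 = 193 non-mint-V coins altogether.
After those, each further coin must be mint-V, so 193 + 3 = 196 draws guarantee 3 mint-V coins.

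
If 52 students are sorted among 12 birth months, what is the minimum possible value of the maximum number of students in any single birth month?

The 12 birth months are the holes and the 52 students are the pigeons.
If every birth month held at most 4 students, the total would be at most 12 × 4 = 48, which is less than 52.
So some birth month holds at least ⌈52/12⌉ = 5 students.

5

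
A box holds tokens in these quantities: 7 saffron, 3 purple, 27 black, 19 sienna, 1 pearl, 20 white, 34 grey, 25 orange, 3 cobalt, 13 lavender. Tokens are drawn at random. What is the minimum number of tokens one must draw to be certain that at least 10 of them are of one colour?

69

The 10 colours are the holes; the tokens drawn are the pigeons.
To avoid 10 of any one colour, the worst case takes at most 9 of each colour, or every token of a colour that has fewer than 9.
That gives 7 + 3 + 9 + 9 + 1 + 9 + 9 + 9 + 3 + 9 = 68 tokens with no colour reaching 10.
The next token forces some colour to 10, so 68 + 1 = 69.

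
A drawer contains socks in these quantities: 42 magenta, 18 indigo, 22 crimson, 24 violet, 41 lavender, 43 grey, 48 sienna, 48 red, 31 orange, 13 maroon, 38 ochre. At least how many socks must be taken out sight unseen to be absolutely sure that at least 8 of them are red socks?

328

In the worst case for collecting red socks, every non-red sock comes out first.
There are 42 + 18 + 22 + 24 + 41 + 43 + 48 + 31 + 13 + 38 = 320 non-red socks altogether.
After those, each further sock must be red, so 320 + 8 = 328 draws guarantee 8 red socks.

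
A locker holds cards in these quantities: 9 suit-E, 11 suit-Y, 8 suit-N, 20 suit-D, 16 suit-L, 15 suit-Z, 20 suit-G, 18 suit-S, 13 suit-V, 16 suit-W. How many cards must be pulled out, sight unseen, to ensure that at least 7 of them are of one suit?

61

An adversary could hand out at most 6 cards per suit: 6 + 6 + 6 + 6 + 6 + 6 + 6 + 6 + 6 + 6 = 60 cards and still no suit has 7.
By the pigeonhole principle, one more card lands in a suit already at 6, so 61 draws are enough and 60 are not.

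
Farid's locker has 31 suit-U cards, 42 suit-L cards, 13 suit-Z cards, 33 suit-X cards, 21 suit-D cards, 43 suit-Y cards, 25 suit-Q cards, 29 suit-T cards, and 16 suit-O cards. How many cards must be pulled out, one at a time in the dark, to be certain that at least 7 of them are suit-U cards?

229

In the worst case for collecting suit-U cards, every non-suit-U card comes out first.
There are 42 + 13 + 33 + 21 + 43 + 25 + 29 + 16 = 222 non-suit-U cards altogether.
After those, each further card must be suit-U, so 222 + 7 = 229 draws guarantee 7 suit-U cards.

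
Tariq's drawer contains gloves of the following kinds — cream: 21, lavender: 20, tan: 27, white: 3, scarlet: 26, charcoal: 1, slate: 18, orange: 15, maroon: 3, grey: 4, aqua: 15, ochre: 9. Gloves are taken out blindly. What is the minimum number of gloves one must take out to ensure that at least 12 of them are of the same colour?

98

By pigeonhole, the 12 colours are the holes; the gloves drawn are the pigeons.
To avoid 12 of any one colour, the worst case takes at most 11 of each colour, or every glove of a colour that has fewer than 11.
That gives 11 + 11 + 11 + 3 + 11 + 1 + 11 + 11 + 3 + 4 + 11 + 9 = 97 gloves with no colour reaching 12.
The next glove forces some colour to 12, so 97 + 1 = 98.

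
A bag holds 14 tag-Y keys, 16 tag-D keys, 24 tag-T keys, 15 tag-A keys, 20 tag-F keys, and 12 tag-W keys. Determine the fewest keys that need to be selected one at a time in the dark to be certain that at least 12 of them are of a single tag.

67

Put each drawn key into a box by tag. The largest draw with every box below 12 takes min(count, 11) from each tag.
Σ min(cᵢ, 11) = 11 + 11 + 11 + 11 + 11 + 11 = 66.
Draw number 66 + 1 = 67 must push one box to 12.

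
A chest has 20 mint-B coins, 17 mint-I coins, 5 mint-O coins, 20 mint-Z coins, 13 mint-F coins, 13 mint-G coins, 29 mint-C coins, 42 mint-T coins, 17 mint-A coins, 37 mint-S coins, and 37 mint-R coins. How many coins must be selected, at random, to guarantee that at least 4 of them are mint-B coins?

234

In the worst case for collecting mint-B coins, every non-mint-B coin comes out first.
There are 17 + 5 + 20 + 13 + 13 + 29 + 42 + 17 + 37 + 37 = 230 non-mint-B coins altogether.
After those, each further coin must be mint-B, so 230 + 4 = 234 draws guarantee 4 mint-B coins.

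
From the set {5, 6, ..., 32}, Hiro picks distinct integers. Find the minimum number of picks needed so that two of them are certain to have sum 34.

A set avoiding the sum 34 can contain at most one of each pair {x, 34−x}, plus the 4 elements whose complement lies outside the range or equal to its own complement.
The integers 17, …, 32 (16 of them) are such a set: any two sum to at least 17+18 = 35 > 34.
Any 17th integer completes one of the 12 pairs, so 17 choices force a sum of 34.

17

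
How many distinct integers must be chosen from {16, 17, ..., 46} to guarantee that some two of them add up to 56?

20

Two chosen integers sum to 56 exactly when both halves of some pair {x, 56−x} with 16 ≤ x ≤ 56−x ≤ 40 are chosen — 12 such pairs.
The remaining 7 elements (those with no distinct partner in range) can never complete a 56-sum, so the worst case takes all of them and one from each pair: 7 + 12 = 19.
The 20th integer has to be the second member of some pair, so 19 + 1 = 20.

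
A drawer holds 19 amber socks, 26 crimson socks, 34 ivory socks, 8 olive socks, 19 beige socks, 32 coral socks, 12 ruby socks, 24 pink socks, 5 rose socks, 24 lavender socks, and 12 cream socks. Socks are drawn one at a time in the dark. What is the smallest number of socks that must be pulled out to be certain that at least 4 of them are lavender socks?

In the worst case for collecting lavender socks, every non-lavender sock comes out first.
There are 19 + 26 + 34 + 8 + 19 + 32 + 12 + 24 + 5 + 12 = 191 non-lavender socks altogether.
After those, each further sock must be lavender, so 191 + 4 = 195 draws guarantee 4 lavender socks.

195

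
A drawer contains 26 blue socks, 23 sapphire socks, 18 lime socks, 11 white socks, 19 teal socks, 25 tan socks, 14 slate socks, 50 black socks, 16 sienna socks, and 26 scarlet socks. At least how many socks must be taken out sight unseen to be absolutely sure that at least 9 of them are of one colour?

The 10 colours are the holes; the socks drawn are the pigeons.
To avoid 9 of any one colour, the worst case takes at most 8 of each colour.
That gives 8 + 8 + 8 + 8 + 8 + 8 + 8 + 8 + 8 + 8 = 80 socks with no colour reaching 9.
The next sock forces some colour to 9, so 80 + 1 = 81.

81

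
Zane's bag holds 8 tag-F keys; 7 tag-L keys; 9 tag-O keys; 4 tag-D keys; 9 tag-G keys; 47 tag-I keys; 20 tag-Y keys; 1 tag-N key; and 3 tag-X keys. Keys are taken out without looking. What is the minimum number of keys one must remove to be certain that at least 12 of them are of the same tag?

64

The 9 tags are the holes; the keys drawn are the pigeons.
To avoid 12 of any one tag, the worst case takes at most 11 of each tag, or every key of a tag that has fewer than 11.
That gives 8 + 7 + 9 + 4 + 9 + 11 + 11 + 1 + 3 = 63 keys with no tag reaching 12.
The next key forces some tag to 12, so 63 + 1 = 64.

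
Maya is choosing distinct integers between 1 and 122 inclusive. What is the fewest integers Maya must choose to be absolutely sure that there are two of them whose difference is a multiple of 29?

Integers whose pairwise differences are multiples of 29 are exactly those sharing a remainder mod 29. Pigeonhole: the 29 residue classes mod 29 are the pigeonholes.
With 29 integers one could put 1 in each residue class and have no class reach 2.
The 30th integer pushes some class to 2, so 29·1 + 1 = 30.

30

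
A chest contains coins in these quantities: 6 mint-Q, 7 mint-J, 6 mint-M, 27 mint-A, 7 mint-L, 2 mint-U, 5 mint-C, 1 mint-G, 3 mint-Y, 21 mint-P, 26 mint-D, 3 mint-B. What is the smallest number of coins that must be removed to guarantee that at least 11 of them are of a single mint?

71

By the pigeonhole principle, put each drawn coin into a box by mint. The largest draw with every box below 11 takes min(count, 10) from each mint; mints with fewer than 10 contribute all they have.
Σ min(cᵢ, 10) = 6 + 7 + 6 + 10 + 7 + 2 + 5 + 1 + 3 + 10 + 10 + 3 = 70.
Draw number 70 + 1 = 71 must push one box to 11.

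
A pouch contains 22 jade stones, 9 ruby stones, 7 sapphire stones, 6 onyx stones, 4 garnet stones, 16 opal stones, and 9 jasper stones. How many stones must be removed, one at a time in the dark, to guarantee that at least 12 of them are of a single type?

An adversary could hand out at most 11 stones per type (5 types run out sooner): 11 + 9 + 7 + 6 + 4 + 11 + 9 = 57 stones and still no type has 12.
One more stone lands in a type already at 11, so 58 draws are enough and 57 are not.

58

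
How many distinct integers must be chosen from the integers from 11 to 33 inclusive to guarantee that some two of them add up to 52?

17

A set avoiding the sum 52 can contain at most one of each pair {x, 52−x}, plus the 9 elements whose complement lies outside the range or equal to its own complement.
The integers 11, …, 26 (16 of them) are such a set: any two sum to at least 11+12 = 23 and at most 25+26 = 51 < 52.
By pigeonhole, any 17th integer completes one of the 7 pairs, so 17 choices force a sum of 52.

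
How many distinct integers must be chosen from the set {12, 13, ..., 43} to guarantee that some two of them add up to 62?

21

A set avoiding the sum 62 can contain at most one of each pair {x, 62−x}, plus the 8 elements whose complement lies outside the range or equal to its own complement.
The integers 12, …, 31 (20 of them) are such a set: any two sum to at least 12+13 = 25 and at most 30+31 = 61 < 62.
Any 21st integer completes one of the 12 pairs, so 21 choices force a sum of 62.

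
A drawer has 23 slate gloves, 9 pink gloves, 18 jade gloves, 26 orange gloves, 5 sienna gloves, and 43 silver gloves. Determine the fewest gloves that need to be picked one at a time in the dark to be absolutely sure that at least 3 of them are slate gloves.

In the worst case for collecting slate gloves, every non-slate glove comes out first.
There are 9 + 18 + 26 + 5 + 43 = 101 non-slate gloves altogether.
After those, each further glove must be slate, so 101 + 3 = 104 draws guarantee 3 slate gloves.

104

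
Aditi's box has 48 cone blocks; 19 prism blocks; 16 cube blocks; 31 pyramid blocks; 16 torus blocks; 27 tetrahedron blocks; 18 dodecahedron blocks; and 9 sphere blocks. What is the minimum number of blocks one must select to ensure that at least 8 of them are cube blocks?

In the worst case for collecting cube blocks, every non-cube block comes out first.
There are 48 + 19 + 31 + 16 + 27 + 18 + 9 = 168 non-cube blocks altogether.
After those, each further block must be cube, so 168 + 8 = 176 draws guarantee 8 cube blocks.

176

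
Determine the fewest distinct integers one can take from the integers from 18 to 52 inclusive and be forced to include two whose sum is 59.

24

Group the elements by complementary pair {x, 59−x}: {18,41}, {19,40}, {20,39}, …, giving 12 two-element pairs and 11 integers whose partner 59−x falls outside [18,52].
By the pigeonhole principle, treating each of those 23 groups as a pigeonhole, one can pick one integer per group — 23 integers — with no two summing to 59.
The 24th integer lands in an occupied pair, forcing a sum of 59.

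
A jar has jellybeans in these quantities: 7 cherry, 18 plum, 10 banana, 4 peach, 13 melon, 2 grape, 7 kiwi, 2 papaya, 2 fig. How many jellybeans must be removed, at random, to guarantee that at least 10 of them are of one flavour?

Put each drawn jellybean into a box by flavour. The largest draw with every box below 10 takes min(count, 9) from each flavour; flavours with fewer than 9 contribute all they have.
Σ min(cᵢ, 9) = 7 + 9 + 9 + 4 + 9 + 2 + 7 + 2 + 2 = 51.
Draw number 51 + 1 = 52 must push one box to 10.

52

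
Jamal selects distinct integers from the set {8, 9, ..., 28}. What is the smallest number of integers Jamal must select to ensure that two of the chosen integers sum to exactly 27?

16

A set avoiding the sum 27 can contain at most one of each pair {x, 27−x}, plus the 9 elements whose complement lies outside the range.
The integers 14, …, 28 (15 of them) are such a set: any two sum to at least 14+15 = 29 > 27.
By pigeonhole, any 16th integer completes one of the 6 pairs, so 16 choices force a sum of 27.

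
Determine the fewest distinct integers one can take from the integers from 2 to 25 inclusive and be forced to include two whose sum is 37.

18

A set avoiding the sum 37 can contain at most one of each pair {x, 37−x}, plus the 10 elements whose complement lies outside the range.
The integers 2, …, 18 (17 of them) are such a set: any two sum to at least 2+3 = 5 and at most 17+18 = 35 < 37.
Any 18th integer completes one of the 7 pairs, so 18 choices force a sum of 37.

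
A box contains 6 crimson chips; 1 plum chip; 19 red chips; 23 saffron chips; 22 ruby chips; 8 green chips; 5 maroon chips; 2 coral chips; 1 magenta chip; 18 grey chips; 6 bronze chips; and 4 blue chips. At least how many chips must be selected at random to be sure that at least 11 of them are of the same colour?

74

The 12 colours are the holes; the chips drawn are the pigeons.
To avoid 11 of any one colour, the worst case takes at most 10 of each colour, or every chip of a colour that has fewer than 10.
That gives 6 + 1 + 10 + 10 + 10 + 8 + 5 + 2 + 1 + 10 + 6 + 4 = 73 chips with no colour reaching 11.
The next chip forces some colour to 11, so 73 + 1 = 74.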